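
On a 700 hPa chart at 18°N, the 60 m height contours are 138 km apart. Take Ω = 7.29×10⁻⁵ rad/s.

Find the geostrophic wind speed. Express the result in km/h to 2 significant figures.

Coriolis parameter at 18°N:
f = 2Ω sin φ = 2 × 7.29×10⁻⁵ × sin 18° = 4.51×10⁻⁵ s⁻¹
Height gradient: |∂Z/∂n| = 60 m / 138000 m = 4.35×10⁻⁴
On a pressure surface, geostrophic balance gives V_g = (g/f)|∂Z/∂n|:
V_g = 9.81 × 4.35×10⁻⁴ / 4.51×10⁻⁵ = 94.7 m/s
Converting: 94.7 m/s × 3.6 = 340 km/h

340 km/h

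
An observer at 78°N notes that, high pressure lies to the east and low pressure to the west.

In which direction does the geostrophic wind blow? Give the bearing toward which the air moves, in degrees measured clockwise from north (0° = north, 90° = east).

000°

The pressure-gradient force points toward the west (bearing 270°).
Geostrophic balance: in the Northern Hemisphere the Coriolis force deflects motion to the right, so the geostrophic wind blows 90° to the right of the pressure-gradient force (low pressure on the left).
Rotating 270° by 90° clockwise gives 000° — the wind blows toward the north.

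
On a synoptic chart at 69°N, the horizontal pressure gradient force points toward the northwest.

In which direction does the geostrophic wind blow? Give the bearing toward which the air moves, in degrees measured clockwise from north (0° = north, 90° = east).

045°

The pressure-gradient force points toward the northwest (bearing 315°).
Geostrophic balance: in the Northern Hemisphere the Coriolis force deflects motion to the right, so the geostrophic wind blows 90° to the right of the pressure-gradient force (low pressure on the left).
Rotating 315° by 90° clockwise gives 045° — the wind blows toward the northeast.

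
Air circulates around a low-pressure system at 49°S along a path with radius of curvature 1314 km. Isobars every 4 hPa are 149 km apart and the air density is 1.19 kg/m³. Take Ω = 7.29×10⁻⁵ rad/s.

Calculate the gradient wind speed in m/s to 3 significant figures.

Coriolis parameter at 49°S:
f = 2Ω sin φ = 2 × 7.29×10⁻⁵ × sin 49° = 1.10×10⁻⁴ s⁻¹
Pressure gradient: |∂P/∂n| = 400 Pa / 149000 m = 2.68×10⁻³ Pa/m
Geostrophic speed: V_g = |∂P/∂n|/(fρ) = 2.68×10⁻³/(1.10×10⁻⁴ × 1.19) = 20.5 m/s
Around a low, centrifugal force acts outward with Coriolis, so pressure-gradient force balances both:
(1/ρ)|∂P/∂n| = fV + V²/R  →  V² + fR·V − fR·V_g = 0
With fR = 1.10×10⁻⁴ × 1314×10³ m = 145 m/s:
V = [−fR + √((fR)² + 4 fR V_g)]/2 = [−145 + √(145² + 4×145×20.5)]/2 = 18.2 m/s
Subgeostrophic (V < V_g = 20.5 m/s), as expected around a low.

18.2 m/s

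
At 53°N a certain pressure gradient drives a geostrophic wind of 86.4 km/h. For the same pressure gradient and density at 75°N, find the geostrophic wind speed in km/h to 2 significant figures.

With the same pressure gradient and density, V_g ∝ 1/f ∝ 1/sin φ.
V₂ = V₁ · sin φ₁ / sin φ₂ = 86.4 × sin 53° / sin 75°
V₂ = 86.4 × 0.7986/0.9659 = 71 km/h

71 km/h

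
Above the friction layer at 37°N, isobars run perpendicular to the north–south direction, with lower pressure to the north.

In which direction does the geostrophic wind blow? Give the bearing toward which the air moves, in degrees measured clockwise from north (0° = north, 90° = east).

The pressure-gradient force points toward the north (bearing 000°).
Geostrophic balance: in the Northern Hemisphere the Coriolis force deflects motion to the right, so the geostrophic wind blows 90° to the right of the pressure-gradient force (low pressure on the left).
Rotating 000° by 90° clockwise gives 090° — the wind blows toward the east.

090°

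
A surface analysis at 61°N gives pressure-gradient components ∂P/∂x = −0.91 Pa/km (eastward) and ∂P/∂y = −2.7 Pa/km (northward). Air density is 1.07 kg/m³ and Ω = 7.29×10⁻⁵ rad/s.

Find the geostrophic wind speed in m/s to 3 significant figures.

20.9 m/s

Coriolis parameter at 61°N:
f = 2Ω sin φ = 2 × 7.29×10⁻⁵ × sin 61° = 1.28×10⁻⁴ s⁻¹
Component geostrophic relations (x east, y north):
u_g = −(1/(fρ)) ∂P/∂y,  v_g = (1/(fρ)) ∂P/∂x
u_g = −(−2.7×10⁻³)/(1.28×10⁻⁴ × 1.07) = 19.8 m/s;  v_g = (−0.91×10⁻³)/(1.28×10⁻⁴ × 1.07) = −6.67 m/s
|V_g| = √(u_g² + v_g²) = 20.9 m/s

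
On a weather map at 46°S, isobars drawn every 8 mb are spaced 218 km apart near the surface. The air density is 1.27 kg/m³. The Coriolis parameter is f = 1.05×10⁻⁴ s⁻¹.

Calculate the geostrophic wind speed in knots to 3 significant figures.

53.5 knots

Pressure gradient: |∂P/∂n| = 800 Pa / 218000 m = 3.67×10⁻³ Pa/m
Geostrophic balance (pressure-gradient force = Coriolis force):
V_g = (1/(fρ)) |∂P/∂n| = 3.67×10⁻³ / (1.05×10⁻⁴ × 1.27) = 27.5 m/s
Converting: 27.5 m/s × 1.944 = 53.5 knots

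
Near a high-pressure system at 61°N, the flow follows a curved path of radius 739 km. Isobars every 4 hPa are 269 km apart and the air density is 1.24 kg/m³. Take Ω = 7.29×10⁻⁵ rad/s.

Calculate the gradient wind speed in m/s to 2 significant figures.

11 m/s

Coriolis parameter at 61°N:
f = 2Ω sin φ = 2 × 7.29×10⁻⁵ × sin 61° = 1.28×10⁻⁴ s⁻¹
Pressure gradient: |∂P/∂n| = 400 Pa / 269000 m = 1.49×10⁻³ Pa/m
Geostrophic speed: V_g = |∂P/∂n|/(fρ) = 1.49×10⁻³/(1.28×10⁻⁴ × 1.24) = 9.40 m/s
Around a high, pressure-gradient force acts outward with centrifugal, so Coriolis balances both:
fV = (1/ρ)|∂P/∂n| + V²/R  →  V² − fR·V + fR·V_g = 0
With fR = 1.28×10⁻⁴ × 739×10³ m = 94.2 m/s:
V = [fR − √((fR)² − 4 fR V_g)]/2 = [94.2 − √(94.2² − 4×94.2×9.4)]/2 = 10.6 m/s
Supergeostrophic (V > V_g = 9.4 m/s), as expected around a high.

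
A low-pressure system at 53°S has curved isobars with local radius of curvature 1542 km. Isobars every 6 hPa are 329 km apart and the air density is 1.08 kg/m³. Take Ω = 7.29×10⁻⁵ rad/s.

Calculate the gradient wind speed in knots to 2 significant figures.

26 knots

Coriolis parameter at 53°S:
f = 2Ω sin φ = 2 × 7.29×10⁻⁵ × sin 53° = 1.16×10⁻⁴ s⁻¹
Pressure gradient: |∂P/∂n| = 600 Pa / 329000 m = 1.82×10⁻³ Pa/m
Geostrophic speed: V_g = |∂P/∂n|/(fρ) = 1.82×10⁻³/(1.16×10⁻⁴ × 1.08) = 14.5 m/s
Around a low, centrifugal force acts outward with Coriolis, so pressure-gradient force balances both:
(1/ρ)|∂P/∂n| = fV + V²/R  →  V² + fR·V − fR·V_g = 0
With fR = 1.16×10⁻⁴ × 1542×10³ m = 180 m/s:
V = [−fR + √((fR)² + 4 fR V_g)]/2 = [−180 + √(180² + 4×180×14.5)]/2 = 13.5 m/s
Subgeostrophic (V < V_g = 14.5 m/s), as expected around a low.
Converting: 13.5 m/s × 1.944 = 26 knots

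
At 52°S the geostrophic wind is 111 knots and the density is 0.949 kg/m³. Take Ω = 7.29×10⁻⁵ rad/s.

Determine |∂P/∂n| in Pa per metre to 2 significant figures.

6.2×10⁻³ Pa/m

Coriolis parameter at 52°S:
f = 2Ω sin φ = 2 × 7.29×10⁻⁵ × sin 52° = 1.15×10⁻⁴ s⁻¹
Wind speed in SI: 111 knots = 57.1 m/s
Geostrophic balance rearranged: |∂P/∂n| = f ρ V_g
|∂P/∂n| = 1.15×10⁻⁴ × 0.949 × 57.1 = 6.23×10⁻³ Pa/m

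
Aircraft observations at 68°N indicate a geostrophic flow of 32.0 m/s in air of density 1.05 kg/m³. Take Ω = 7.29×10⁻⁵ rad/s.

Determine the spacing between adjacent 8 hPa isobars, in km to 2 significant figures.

Coriolis parameter at 68°N:
f = 2Ω sin φ = 2 × 7.29×10⁻⁵ × sin 68° = 1.35×10⁻⁴ s⁻¹
Geostrophic balance rearranged: |∂P/∂n| = f ρ V_g
|∂P/∂n| = 1.35×10⁻⁴ × 1.05 × 32.0 = 4.54×10⁻³ Pa/m
Isobar spacing: Δn = ΔP/|∂P/∂n| = 800 Pa / 4.54×10⁻³ Pa/m = 176128 m ≈ 180 km

180 km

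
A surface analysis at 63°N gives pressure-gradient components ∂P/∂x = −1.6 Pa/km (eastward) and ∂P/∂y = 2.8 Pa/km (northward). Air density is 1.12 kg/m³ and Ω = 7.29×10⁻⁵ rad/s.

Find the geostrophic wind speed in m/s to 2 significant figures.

22 m/s

Coriolis parameter at 63°N:
f = 2Ω sin φ = 2 × 7.29×10⁻⁵ × sin 63° = 1.30×10⁻⁴ s⁻¹
Component geostrophic relations (x east, y north):
u_g = −(1/(fρ)) ∂P/∂y,  v_g = (1/(fρ)) ∂P/∂x
u_g = −(2.8×10⁻³)/(1.30×10⁻⁴ × 1.12) = −19.2 m/s;  v_g = (−1.6×10⁻³)/(1.30×10⁻⁴ × 1.12) = −11.0 m/s
|V_g| = √(u_g² + v_g²) = 22.2 m/s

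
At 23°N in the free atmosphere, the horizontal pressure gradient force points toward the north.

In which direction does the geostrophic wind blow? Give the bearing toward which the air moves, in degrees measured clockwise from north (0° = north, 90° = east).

The pressure-gradient force points toward the north (bearing 000°).
Geostrophic balance: in the Northern Hemisphere the Coriolis force deflects motion to the right, so the geostrophic wind blows 90° to the right of the pressure-gradient force (low pressure on the left).
Rotating 000° by 90° clockwise gives 090° — the wind blows toward the east.

090°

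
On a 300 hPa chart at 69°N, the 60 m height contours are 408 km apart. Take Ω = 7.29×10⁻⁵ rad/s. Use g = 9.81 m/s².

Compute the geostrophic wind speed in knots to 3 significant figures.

20.6 knots

Coriolis parameter at 69°N:
f = 2Ω sin φ = 2 × 7.29×10⁻⁵ × sin 69° = 1.36×10⁻⁴ s⁻¹
Height gradient: |∂Z/∂n| = 60 m / 408000 m = 1.47×10⁻⁴
On a pressure surface, geostrophic balance gives V_g = (g/f)|∂Z/∂n|:
V_g = 9.81 × 1.47×10⁻⁴ / 1.36×10⁻⁴ = 10.6 m/s
Converting: 10.6 m/s × 1.944 = 20.6 knots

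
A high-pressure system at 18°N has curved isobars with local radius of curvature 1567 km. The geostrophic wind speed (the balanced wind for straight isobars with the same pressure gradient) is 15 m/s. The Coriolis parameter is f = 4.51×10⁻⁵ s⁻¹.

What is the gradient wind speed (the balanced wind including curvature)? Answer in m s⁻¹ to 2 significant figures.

Around a high, pressure-gradient force acts outward with centrifugal, so Coriolis balances both:
fV = (1/ρ)|∂P/∂n| + V²/R  →  V² − fR·V + fR·V_g = 0
With fR = 4.51×10⁻⁵ × 1567×10³ m = 70.7 m/s:
V = [fR − √((fR)² − 4 fR V_g)]/2 = [70.7 − √(70.7² − 4×70.7×15)]/2 = 21.6 m/s
Supergeostrophic (V > V_g = 15 m/s), as expected around a high.

22 m s⁻¹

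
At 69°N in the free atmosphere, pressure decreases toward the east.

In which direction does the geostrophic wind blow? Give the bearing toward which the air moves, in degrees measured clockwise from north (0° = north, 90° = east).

The pressure-gradient force points toward the east (bearing 090°).
Geostrophic balance: in the Northern Hemisphere the Coriolis force deflects motion to the right, so the geostrophic wind blows 90° to the right of the pressure-gradient force (low pressure on the left).
Rotating 090° by 90° clockwise gives 180° — the wind blows toward the south.

180°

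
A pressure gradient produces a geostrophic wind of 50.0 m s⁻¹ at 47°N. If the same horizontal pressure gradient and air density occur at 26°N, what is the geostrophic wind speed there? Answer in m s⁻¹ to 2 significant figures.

With the same pressure gradient and density, V_g ∝ 1/f ∝ 1/sin φ.
V₂ = V₁ · sin φ₁ / sin φ₂ = 50.0 × sin 47° / sin 26°
V₂ = 50.0 × 0.7314/0.4384 = 83 m s⁻¹

83 m s⁻¹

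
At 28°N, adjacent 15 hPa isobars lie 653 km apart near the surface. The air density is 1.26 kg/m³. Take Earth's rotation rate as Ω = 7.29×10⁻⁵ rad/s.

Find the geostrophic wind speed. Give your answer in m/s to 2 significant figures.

27 m/s

Coriolis parameter at 28°N:
f = 2Ω sin φ = 2 × 7.29×10⁻⁵ × sin 28° = 6.84×10⁻⁵ s⁻¹
Pressure gradient: |∂P/∂n| = 1500 Pa / 653000 m = 2.30×10⁻³ Pa/m
Geostrophic balance (pressure-gradient force = Coriolis force):
V_g = (1/(fρ)) |∂P/∂n| = 2.30×10⁻³ / (6.84×10⁻⁵ × 1.26) = 26.6 m/s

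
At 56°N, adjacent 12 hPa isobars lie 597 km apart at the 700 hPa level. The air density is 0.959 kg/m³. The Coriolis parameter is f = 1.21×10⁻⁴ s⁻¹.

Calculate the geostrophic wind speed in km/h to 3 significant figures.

Pressure gradient: |∂P/∂n| = 1200 Pa / 597000 m = 2.01×10⁻³ Pa/m
Geostrophic balance (pressure-gradient force = Coriolis force):
V_g = (1/(fρ)) |∂P/∂n| = 2.01×10⁻³ / (1.21×10⁻⁴ × 0.959) = 17.3 m/s
Converting: 17.3 m/s × 3.6 = 62.4 km/h

62.4 km/h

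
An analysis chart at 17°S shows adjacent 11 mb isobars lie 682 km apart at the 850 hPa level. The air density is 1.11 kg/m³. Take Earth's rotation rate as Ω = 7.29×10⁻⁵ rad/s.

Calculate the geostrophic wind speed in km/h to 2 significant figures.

Coriolis parameter at 17°S:
f = 2Ω sin φ = 2 × 7.29×10⁻⁵ × sin 17° = 4.26×10⁻⁵ s⁻¹
Pressure gradient: |∂P/∂n| = 1100 Pa / 682000 m = 1.61×10⁻³ Pa/m
Geostrophic balance (pressure-gradient force = Coriolis force):
V_g = (1/(fρ)) |∂P/∂n| = 1.61×10⁻³ / (4.26×10⁻⁵ × 1.11) = 34.1 m/s
Converting: 34.1 m/s × 3.6 = 120 km/h

120 km/h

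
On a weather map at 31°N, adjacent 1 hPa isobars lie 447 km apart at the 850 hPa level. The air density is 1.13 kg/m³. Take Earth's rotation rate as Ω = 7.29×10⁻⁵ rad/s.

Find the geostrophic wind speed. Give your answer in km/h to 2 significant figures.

Coriolis parameter at 31°N:
f = 2Ω sin φ = 2 × 7.29×10⁻⁵ × sin 31° = 7.51×10⁻⁵ s⁻¹
Pressure gradient: |∂P/∂n| = 100 Pa / 447000 m = 2.24×10⁻⁴ Pa/m
Geostrophic balance (pressure-gradient force = Coriolis force):
V_g = (1/(fρ)) |∂P/∂n| = 2.24×10⁻⁴ / (7.51×10⁻⁵ × 1.13) = 2.64 m/s
Converting: 2.64 m/s × 3.6 = 9.5 km/h

9.5 km/h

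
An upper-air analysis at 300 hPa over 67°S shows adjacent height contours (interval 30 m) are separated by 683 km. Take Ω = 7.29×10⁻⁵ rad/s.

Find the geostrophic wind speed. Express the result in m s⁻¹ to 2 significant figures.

Coriolis parameter at 67°S:
f = 2Ω sin φ = 2 × 7.29×10⁻⁵ × sin 67° = 1.34×10⁻⁴ s⁻¹
Height gradient: |∂Z/∂n| = 30 m / 683000 m = 4.39×10⁻⁵
On a pressure surface, geostrophic balance gives V_g = (g/f)|∂Z/∂n|:
V_g = 9.81 × 4.39×10⁻⁵ / 1.34×10⁻⁴ = 3.21 m/s

3.2 m s⁻¹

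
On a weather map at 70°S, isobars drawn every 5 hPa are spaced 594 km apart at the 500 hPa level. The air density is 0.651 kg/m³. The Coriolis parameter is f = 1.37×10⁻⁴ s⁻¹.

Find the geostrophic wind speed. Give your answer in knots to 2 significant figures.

18 knots

Pressure gradient: |∂P/∂n| = 500 Pa / 594000 m = 8.42×10⁻⁴ Pa/m
Geostrophic balance (pressure-gradient force = Coriolis force):
V_g = (1/(fρ)) |∂P/∂n| = 8.42×10⁻⁴ / (1.37×10⁻⁴ × 0.651) = 9.44 m/s
Converting: 9.44 m/s × 1.944 = 18 knots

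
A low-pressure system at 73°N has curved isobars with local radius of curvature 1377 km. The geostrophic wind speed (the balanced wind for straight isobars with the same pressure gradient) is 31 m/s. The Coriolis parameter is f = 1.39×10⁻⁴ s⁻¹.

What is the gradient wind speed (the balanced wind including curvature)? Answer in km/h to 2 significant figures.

Around a low, centrifugal force acts outward with Coriolis, so pressure-gradient force balances both:
(1/ρ)|∂P/∂n| = fV + V²/R  →  V² + fR·V − fR·V_g = 0
With fR = 1.39×10⁻⁴ × 1377×10³ m = 191 m/s:
V = [−fR + √((fR)² + 4 fR V_g)]/2 = [−191 + √(191² + 4×191×31)]/2 = 27.1 m/s
Subgeostrophic (V < V_g = 31 m/s), as expected around a low.
Converting: 27.1 m/s × 3.6 = 98 km/h

98 km/h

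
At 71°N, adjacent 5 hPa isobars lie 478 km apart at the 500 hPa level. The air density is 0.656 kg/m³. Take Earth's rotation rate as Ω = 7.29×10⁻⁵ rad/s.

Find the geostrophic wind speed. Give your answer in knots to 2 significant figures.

Coriolis parameter at 71°N:
f = 2Ω sin φ = 2 × 7.29×10⁻⁵ × sin 71° = 1.38×10⁻⁴ s⁻¹
Pressure gradient: |∂P/∂n| = 500 Pa / 478000 m = 1.05×10⁻³ Pa/m
Geostrophic balance (pressure-gradient force = Coriolis force):
V_g = (1/(fρ)) |∂P/∂n| = 1.05×10⁻³ / (1.38×10⁻⁴ × 0.656) = 11.6 m/s
Converting: 11.6 m/s × 1.944 = 22 knots

22 knots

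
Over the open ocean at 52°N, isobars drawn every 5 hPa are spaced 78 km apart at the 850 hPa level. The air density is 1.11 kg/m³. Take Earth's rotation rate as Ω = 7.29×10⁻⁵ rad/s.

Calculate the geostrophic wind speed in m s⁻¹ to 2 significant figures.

Coriolis parameter at 52°N:
f = 2Ω sin φ = 2 × 7.29×10⁻⁵ × sin 52° = 1.15×10⁻⁴ s⁻¹
Pressure gradient: |∂P/∂n| = 500 Pa / 78000 m = 6.41×10⁻³ Pa/m
Geostrophic balance (pressure-gradient force = Coriolis force):
V_g = (1/(fρ)) |∂P/∂n| = 6.41×10⁻³ / (1.15×10⁻⁴ × 1.11) = 50.3 m/s

50 m s⁻¹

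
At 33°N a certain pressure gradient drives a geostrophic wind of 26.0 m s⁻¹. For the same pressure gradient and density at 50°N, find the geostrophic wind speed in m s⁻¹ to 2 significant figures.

With the same pressure gradient and density, V_g ∝ 1/f ∝ 1/sin φ.
V₂ = V₁ · sin φ₁ / sin φ₂ = 26.0 × sin 33° / sin 50°
V₂ = 26.0 × 0.5446/0.7660 = 18 m s⁻¹

18 m s⁻¹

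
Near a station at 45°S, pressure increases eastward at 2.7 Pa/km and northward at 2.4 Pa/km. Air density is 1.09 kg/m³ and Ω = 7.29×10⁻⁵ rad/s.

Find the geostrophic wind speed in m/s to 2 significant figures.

Coriolis parameter at 45°S:
f = 2Ω sin φ = 2 × 7.29×10⁻⁵ × sin 45° = 1.03×10⁻⁴ s⁻¹
In the Southern Hemisphere f is negative: f = −1.03×10⁻⁴ s⁻¹.
Component geostrophic relations (x east, y north):
u_g = −(1/(fρ)) ∂P/∂y,  v_g = (1/(fρ)) ∂P/∂x
u_g = −(2.4×10⁻³)/(−1.03×10⁻⁴ × 1.09) = 21.4 m/s;  v_g = (2.7×10⁻³)/(−1.03×10⁻⁴ × 1.09) = −24.0 m/s
|V_g| = √(u_g² + v_g²) = 32.1 m/s

32 m/s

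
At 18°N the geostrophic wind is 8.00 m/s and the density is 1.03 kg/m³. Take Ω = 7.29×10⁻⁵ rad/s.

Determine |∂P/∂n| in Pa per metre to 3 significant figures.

Coriolis parameter at 18°N:
f = 2Ω sin φ = 2 × 7.29×10⁻⁵ × sin 18° = 4.51×10⁻⁵ s⁻¹
Geostrophic balance rearranged: |∂P/∂n| = f ρ V_g
|∂P/∂n| = 4.51×10⁻⁵ × 1.03 × 8.00 = 3.71×10⁻⁴ Pa/m

3.71×10⁻⁴ Pa/m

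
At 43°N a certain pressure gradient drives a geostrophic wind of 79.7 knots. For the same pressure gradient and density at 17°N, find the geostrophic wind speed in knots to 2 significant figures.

190 knots

With the same pressure gradient and density, V_g ∝ 1/f ∝ 1/sin φ.
V₂ = V₁ · sin φ₁ / sin φ₂ = 79.7 × sin 43° / sin 17°
V₂ = 79.7 × 0.6820/0.2924 = 190 knots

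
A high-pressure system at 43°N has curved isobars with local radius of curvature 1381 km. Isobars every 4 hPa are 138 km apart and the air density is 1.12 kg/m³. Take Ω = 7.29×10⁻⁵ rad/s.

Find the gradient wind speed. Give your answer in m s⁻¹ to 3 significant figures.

34.9 m s⁻¹

Coriolis parameter at 43°N:
f = 2Ω sin φ = 2 × 7.29×10⁻⁵ × sin 43° = 9.94×10⁻⁵ s⁻¹
Pressure gradient: |∂P/∂n| = 400 Pa / 138000 m = 2.90×10⁻³ Pa/m
Geostrophic speed: V_g = |∂P/∂n|/(fρ) = 2.90×10⁻³/(9.94×10⁻⁵ × 1.12) = 26.0 m/s
Around a high, pressure-gradient force acts outward with centrifugal, so Coriolis balances both:
fV = (1/ρ)|∂P/∂n| + V²/R  →  V² − fR·V + fR·V_g = 0
With fR = 9.94×10⁻⁵ × 1381×10³ m = 137 m/s:
V = [fR − √((fR)² − 4 fR V_g)]/2 = [137 − √(137² − 4×137×26)]/2 = 34.9 m/s
Supergeostrophic (V > V_g = 26 m/s), as expected around a high.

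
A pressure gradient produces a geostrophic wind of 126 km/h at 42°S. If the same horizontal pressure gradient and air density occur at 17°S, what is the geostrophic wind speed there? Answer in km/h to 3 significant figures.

With the same pressure gradient and density, V_g ∝ 1/f ∝ 1/sin φ.
V₂ = V₁ · sin φ₁ / sin φ₂ = 126 × sin 42° / sin 17°
V₂ = 126 × 0.6691/0.2924 = 288 km/h

288 km/h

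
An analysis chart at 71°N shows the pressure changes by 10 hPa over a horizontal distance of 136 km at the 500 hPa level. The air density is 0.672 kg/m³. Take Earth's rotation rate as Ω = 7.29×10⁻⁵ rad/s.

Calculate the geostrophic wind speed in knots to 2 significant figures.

Coriolis parameter at 71°N:
f = 2Ω sin φ = 2 × 7.29×10⁻⁵ × sin 71° = 1.38×10⁻⁴ s⁻¹
Pressure gradient: |∂P/∂n| = 1000 Pa / 136000 m = 7.35×10⁻³ Pa/m
Geostrophic balance (pressure-gradient force = Coriolis force):
V_g = (1/(fρ)) |∂P/∂n| = 7.35×10⁻³ / (1.38×10⁻⁴ × 0.672) = 79.4 m/s
Converting: 79.4 m/s × 1.944 = 150 knots

150 knots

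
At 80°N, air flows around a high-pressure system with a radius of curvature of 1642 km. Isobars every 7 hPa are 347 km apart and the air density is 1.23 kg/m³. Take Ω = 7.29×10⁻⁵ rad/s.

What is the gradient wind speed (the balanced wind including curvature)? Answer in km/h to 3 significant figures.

43.3 km/h

Coriolis parameter at 80°N:
f = 2Ω sin φ = 2 × 7.29×10⁻⁵ × sin 80° = 1.44×10⁻⁴ s⁻¹
Pressure gradient: |∂P/∂n| = 700 Pa / 347000 m = 2.02×10⁻³ Pa/m
Geostrophic speed: V_g = |∂P/∂n|/(fρ) = 2.02×10⁻³/(1.44×10⁻⁴ × 1.23) = 11.4 m/s
Around a high, pressure-gradient force acts outward with centrifugal, so Coriolis balances both:
fV = (1/ρ)|∂P/∂n| + V²/R  →  V² − fR·V + fR·V_g = 0
With fR = 1.44×10⁻⁴ × 1642×10³ m = 236 m/s:
V = [fR − √((fR)² − 4 fR V_g)]/2 = [236 − √(236² − 4×236×11.4)]/2 = 12 m/s
Supergeostrophic (V > V_g = 11.4 m/s), as expected around a high.
Converting: 12 m/s × 3.6 = 43.3 km/h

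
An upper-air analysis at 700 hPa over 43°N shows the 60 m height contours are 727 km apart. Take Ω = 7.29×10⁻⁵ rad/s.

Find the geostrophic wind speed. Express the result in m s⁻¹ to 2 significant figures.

Coriolis parameter at 43°N:
f = 2Ω sin φ = 2 × 7.29×10⁻⁵ × sin 43° = 9.94×10⁻⁵ s⁻¹
Height gradient: |∂Z/∂n| = 60 m / 727000 m = 8.25×10⁻⁵
On a pressure surface, geostrophic balance gives V_g = (g/f)|∂Z/∂n|:
V_g = 9.81 × 8.25×10⁻⁵ / 9.94×10⁻⁵ = 8.14 m/s

8.1 m s⁻¹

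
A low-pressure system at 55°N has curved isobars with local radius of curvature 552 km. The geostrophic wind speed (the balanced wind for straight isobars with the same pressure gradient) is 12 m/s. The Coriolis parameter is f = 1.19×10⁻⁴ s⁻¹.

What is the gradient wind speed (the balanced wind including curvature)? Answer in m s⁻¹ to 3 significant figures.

10.4 m s⁻¹

Around a low, centrifugal force acts outward with Coriolis, so pressure-gradient force balances both:
(1/ρ)|∂P/∂n| = fV + V²/R  →  V² + fR·V − fR·V_g = 0
With fR = 1.19×10⁻⁴ × 552×10³ m = 65.7 m/s:
V = [−fR + √((fR)² + 4 fR V_g)]/2 = [−65.7 + √(65.7² + 4×65.7×12)]/2 = 10.4 m/s
Subgeostrophic (V < V_g = 12 m/s), as expected around a low.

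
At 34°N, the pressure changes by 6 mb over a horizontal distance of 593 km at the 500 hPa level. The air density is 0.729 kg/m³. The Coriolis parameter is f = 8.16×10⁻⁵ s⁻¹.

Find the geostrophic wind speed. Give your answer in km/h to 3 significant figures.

61.2 km/h

Pressure gradient: |∂P/∂n| = 600 Pa / 593000 m = 1.01×10⁻³ Pa/m
Geostrophic balance (pressure-gradient force = Coriolis force):
V_g = (1/(fρ)) |∂P/∂n| = 1.01×10⁻³ / (8.16×10⁻⁵ × 0.729) = 17.0 m/s
Converting: 17.0 m/s × 3.6 = 61.2 km/h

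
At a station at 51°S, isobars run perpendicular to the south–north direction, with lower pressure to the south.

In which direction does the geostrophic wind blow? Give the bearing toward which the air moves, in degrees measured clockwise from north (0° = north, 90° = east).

The pressure-gradient force points toward the south (bearing 180°).
Geostrophic balance: in the Southern Hemisphere the Coriolis force deflects motion to the left, so the geostrophic wind blows 90° to the left of the pressure-gradient force (low pressure on the right).
Rotating 180° by 90° counterclockwise gives 090° — the wind blows toward the east.

090°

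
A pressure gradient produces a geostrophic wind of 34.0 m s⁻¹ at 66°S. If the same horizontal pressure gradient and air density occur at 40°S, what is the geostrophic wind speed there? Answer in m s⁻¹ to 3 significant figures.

48.3 m s⁻¹

With the same pressure gradient and density, V_g ∝ 1/f ∝ 1/sin φ.
V₂ = V₁ · sin φ₁ / sin φ₂ = 34.0 × sin 66° / sin 40°
V₂ = 34.0 × 0.9135/0.6428 = 48.3 m s⁻¹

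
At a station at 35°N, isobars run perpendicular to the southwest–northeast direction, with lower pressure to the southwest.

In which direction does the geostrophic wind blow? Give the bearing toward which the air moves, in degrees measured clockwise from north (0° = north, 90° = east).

315°

The pressure-gradient force points toward the southwest (bearing 225°).
Geostrophic balance: in the Northern Hemisphere the Coriolis force deflects motion to the right, so the geostrophic wind blows 90° to the right of the pressure-gradient force (low pressure on the left).
Rotating 225° by 90° clockwise gives 315° — the wind blows toward the northwest.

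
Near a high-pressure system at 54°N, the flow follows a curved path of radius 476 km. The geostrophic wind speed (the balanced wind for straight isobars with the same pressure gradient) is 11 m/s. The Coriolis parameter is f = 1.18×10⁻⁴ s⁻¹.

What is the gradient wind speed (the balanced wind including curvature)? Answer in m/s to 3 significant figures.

Around a high, pressure-gradient force acts outward with centrifugal, so Coriolis balances both:
fV = (1/ρ)|∂P/∂n| + V²/R  →  V² − fR·V + fR·V_g = 0
With fR = 1.18×10⁻⁴ × 476×10³ m = 56.2 m/s:
V = [fR − √((fR)² − 4 fR V_g)]/2 = [56.2 − √(56.2² − 4×56.2×11)]/2 = 15 m/s
Supergeostrophic (V > V_g = 11 m/s), as expected around a high.

15.0 m/s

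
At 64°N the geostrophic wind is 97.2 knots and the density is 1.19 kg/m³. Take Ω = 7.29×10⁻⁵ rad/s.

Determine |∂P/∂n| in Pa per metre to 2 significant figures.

7.8×10⁻³ Pa/m

Coriolis parameter at 64°N:
f = 2Ω sin φ = 2 × 7.29×10⁻⁵ × sin 64° = 1.31×10⁻⁴ s⁻¹
Wind speed in SI: 97.2 knots = 50.0 m/s
Geostrophic balance rearranged: |∂P/∂n| = f ρ V_g
|∂P/∂n| = 1.31×10⁻⁴ × 1.19 × 50.0 = 7.80×10⁻³ Pa/m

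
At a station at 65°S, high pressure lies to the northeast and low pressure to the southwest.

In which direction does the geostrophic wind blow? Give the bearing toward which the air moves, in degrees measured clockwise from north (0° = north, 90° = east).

135°

The pressure-gradient force points toward the southwest (bearing 225°).
Geostrophic balance: in the Southern Hemisphere the Coriolis force deflects motion to the left, so the geostrophic wind blows 90° to the left of the pressure-gradient force (low pressure on the right).
Rotating 225° by 90° counterclockwise gives 135° — the wind blows toward the southeast.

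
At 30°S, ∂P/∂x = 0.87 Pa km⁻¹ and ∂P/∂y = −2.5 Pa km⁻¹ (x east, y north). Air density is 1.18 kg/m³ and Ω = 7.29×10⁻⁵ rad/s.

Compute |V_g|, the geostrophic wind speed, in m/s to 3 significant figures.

Coriolis parameter at 30°S:
f = 2Ω sin φ = 2 × 7.29×10⁻⁵ × sin 30° = 7.29×10⁻⁵ s⁻¹
In the Southern Hemisphere f is negative: f = −7.29×10⁻⁵ s⁻¹.
Component geostrophic relations (x east, y north):
u_g = −(1/(fρ)) ∂P/∂y,  v_g = (1/(fρ)) ∂P/∂x
u_g = −(−2.5×10⁻³)/(−7.29×10⁻⁵ × 1.18) = −29.1 m/s;  v_g = (0.87×10⁻³)/(−7.29×10⁻⁵ × 1.18) = −10.1 m/s
|V_g| = √(u_g² + v_g²) = 30.8 m/s

30.8 m/s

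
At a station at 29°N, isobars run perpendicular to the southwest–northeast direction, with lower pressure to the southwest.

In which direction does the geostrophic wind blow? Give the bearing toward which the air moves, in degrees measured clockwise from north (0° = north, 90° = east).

315°

The pressure-gradient force points toward the southwest (bearing 225°).
Geostrophic balance: in the Northern Hemisphere the Coriolis force deflects motion to the right, so the geostrophic wind blows 90° to the right of the pressure-gradient force (low pressure on the left).
Rotating 225° by 90° clockwise gives 315° — the wind blows toward the northwest.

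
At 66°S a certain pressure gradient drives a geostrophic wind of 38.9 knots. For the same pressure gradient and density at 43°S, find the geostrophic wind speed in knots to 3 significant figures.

52.1 knots

With the same pressure gradient and density, V_g ∝ 1/f ∝ 1/sin φ.
V₂ = V₁ · sin φ₁ / sin φ₂ = 38.9 × sin 66° / sin 43°
V₂ = 38.9 × 0.9135/0.6820 = 52.1 knots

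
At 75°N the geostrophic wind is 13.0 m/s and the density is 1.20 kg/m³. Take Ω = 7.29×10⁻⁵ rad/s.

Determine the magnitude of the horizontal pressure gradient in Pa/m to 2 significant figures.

2.2×10⁻³ Pa/m

Coriolis parameter at 75°N:
f = 2Ω sin φ = 2 × 7.29×10⁻⁵ × sin 75° = 1.41×10⁻⁴ s⁻¹
Geostrophic balance rearranged: |∂P/∂n| = f ρ V_g
|∂P/∂n| = 1.41×10⁻⁴ × 1.20 × 13.0 = 2.20×10⁻³ Pa/m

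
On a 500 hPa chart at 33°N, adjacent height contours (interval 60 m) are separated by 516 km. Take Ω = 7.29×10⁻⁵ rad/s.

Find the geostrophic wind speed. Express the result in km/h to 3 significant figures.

Coriolis parameter at 33°N:
f = 2Ω sin φ = 2 × 7.29×10⁻⁵ × sin 33° = 7.94×10⁻⁵ s⁻¹
Height gradient: |∂Z/∂n| = 60 m / 516000 m = 1.16×10⁻⁴
On a pressure surface, geostrophic balance gives V_g = (g/f)|∂Z/∂n|:
V_g = 9.81 × 1.16×10⁻⁴ / 7.94×10⁻⁵ = 14.4 m/s
Converting: 14.4 m/s × 3.6 = 51.7 km/h

51.7 km/h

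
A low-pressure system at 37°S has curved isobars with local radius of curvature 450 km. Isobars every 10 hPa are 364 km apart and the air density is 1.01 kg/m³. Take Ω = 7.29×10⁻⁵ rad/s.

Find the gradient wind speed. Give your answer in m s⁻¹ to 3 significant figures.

Coriolis parameter at 37°S:
f = 2Ω sin φ = 2 × 7.29×10⁻⁵ × sin 37° = 8.77×10⁻⁵ s⁻¹
Pressure gradient: |∂P/∂n| = 1000 Pa / 364000 m = 2.75×10⁻³ Pa/m
Geostrophic speed: V_g = |∂P/∂n|/(fρ) = 2.75×10⁻³/(8.77×10⁻⁵ × 1.01) = 31.0 m/s
Around a low, centrifugal force acts outward with Coriolis, so pressure-gradient force balances both:
(1/ρ)|∂P/∂n| = fV + V²/R  →  V² + fR·V − fR·V_g = 0
With fR = 8.77×10⁻⁵ × 450×10³ m = 39.5 m/s:
V = [−fR + √((fR)² + 4 fR V_g)]/2 = [−39.5 + √(39.5² + 4×39.5×31)]/2 = 20.4 m/s
Subgeostrophic (V < V_g = 31 m/s), as expected around a low.

20.4 m s⁻¹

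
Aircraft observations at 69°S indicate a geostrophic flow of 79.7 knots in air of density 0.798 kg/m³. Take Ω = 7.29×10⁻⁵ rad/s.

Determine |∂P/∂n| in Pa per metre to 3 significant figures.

4.45×10⁻³ Pa/m

Coriolis parameter at 69°S:
f = 2Ω sin φ = 2 × 7.29×10⁻⁵ × sin 69° = 1.36×10⁻⁴ s⁻¹
Wind speed in SI: 79.7 knots = 41.0 m/s
Geostrophic balance rearranged: |∂P/∂n| = f ρ V_g
|∂P/∂n| = 1.36×10⁻⁴ × 0.798 × 41.0 = 4.45×10⁻³ Pa/m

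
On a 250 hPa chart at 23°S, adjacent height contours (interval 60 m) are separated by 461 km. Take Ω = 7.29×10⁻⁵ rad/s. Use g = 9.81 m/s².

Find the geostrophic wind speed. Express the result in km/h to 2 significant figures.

81 km/h

Coriolis parameter at 23°S:
f = 2Ω sin φ = 2 × 7.29×10⁻⁵ × sin 23° = 5.70×10⁻⁵ s⁻¹
Height gradient: |∂Z/∂n| = 60 m / 461000 m = 1.30×10⁻⁴
On a pressure surface, geostrophic balance gives V_g = (g/f)|∂Z/∂n|:
V_g = 9.81 × 1.30×10⁻⁴ / 5.70×10⁻⁵ = 22.4 m/s
Converting: 22.4 m/s × 3.6 = 81 km/h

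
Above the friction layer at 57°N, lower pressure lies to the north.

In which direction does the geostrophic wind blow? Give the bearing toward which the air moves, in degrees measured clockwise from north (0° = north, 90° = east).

090°

The pressure-gradient force points toward the north (bearing 000°).
Geostrophic balance: in the Northern Hemisphere the Coriolis force deflects motion to the right, so the geostrophic wind blows 90° to the right of the pressure-gradient force (low pressure on the left).
Rotating 000° by 90° clockwise gives 090° — the wind blows toward the east.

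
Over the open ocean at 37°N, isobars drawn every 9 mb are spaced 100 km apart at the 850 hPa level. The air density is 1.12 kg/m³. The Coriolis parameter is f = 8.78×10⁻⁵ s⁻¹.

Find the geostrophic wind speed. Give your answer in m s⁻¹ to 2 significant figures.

92 m s⁻¹

Pressure gradient: |∂P/∂n| = 900 Pa / 100000 m = 9.00×10⁻³ Pa/m
Geostrophic balance (pressure-gradient force = Coriolis force):
V_g = (1/(fρ)) |∂P/∂n| = 9.00×10⁻³ / (8.78×10⁻⁵ × 1.12) = 91.5 m/s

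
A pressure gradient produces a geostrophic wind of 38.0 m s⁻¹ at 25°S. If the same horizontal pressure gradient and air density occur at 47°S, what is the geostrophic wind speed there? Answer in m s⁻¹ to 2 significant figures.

22 m s⁻¹

With the same pressure gradient and density, V_g ∝ 1/f ∝ 1/sin φ.
V₂ = V₁ · sin φ₁ / sin φ₂ = 38.0 × sin 25° / sin 47°
V₂ = 38.0 × 0.4226/0.7314 = 22 m s⁻¹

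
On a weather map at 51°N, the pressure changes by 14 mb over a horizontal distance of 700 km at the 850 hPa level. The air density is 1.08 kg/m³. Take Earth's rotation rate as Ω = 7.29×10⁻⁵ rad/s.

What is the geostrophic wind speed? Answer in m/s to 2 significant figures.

Coriolis parameter at 51°N:
f = 2Ω sin φ = 2 × 7.29×10⁻⁵ × sin 51° = 1.13×10⁻⁴ s⁻¹
Pressure gradient: |∂P/∂n| = 1400 Pa / 700000 m = 2.00×10⁻³ Pa/m
Geostrophic balance (pressure-gradient force = Coriolis force):
V_g = (1/(fρ)) |∂P/∂n| = 2.00×10⁻³ / (1.13×10⁻⁴ × 1.08) = 16.3 m/s

16 m/s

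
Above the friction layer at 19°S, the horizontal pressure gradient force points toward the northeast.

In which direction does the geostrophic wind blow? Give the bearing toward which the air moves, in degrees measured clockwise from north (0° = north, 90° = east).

The pressure-gradient force points toward the northeast (bearing 045°).
Geostrophic balance: in the Southern Hemisphere the Coriolis force deflects motion to the left, so the geostrophic wind blows 90° to the left of the pressure-gradient force (low pressure on the right).
Rotating 045° by 90° counterclockwise gives 315° — the wind blows toward the northwest.

315°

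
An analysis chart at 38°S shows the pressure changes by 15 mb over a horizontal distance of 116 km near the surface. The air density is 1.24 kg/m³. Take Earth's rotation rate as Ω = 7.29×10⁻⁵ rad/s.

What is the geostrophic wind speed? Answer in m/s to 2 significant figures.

Coriolis parameter at 38°S:
f = 2Ω sin φ = 2 × 7.29×10⁻⁵ × sin 38° = 8.98×10⁻⁵ s⁻¹
Pressure gradient: |∂P/∂n| = 1500 Pa / 116000 m = 1.29×10⁻² Pa/m
Geostrophic balance (pressure-gradient force = Coriolis force):
V_g = (1/(fρ)) |∂P/∂n| = 1.29×10⁻² / (8.98×10⁻⁵ × 1.24) = 116 m/s

120 m/s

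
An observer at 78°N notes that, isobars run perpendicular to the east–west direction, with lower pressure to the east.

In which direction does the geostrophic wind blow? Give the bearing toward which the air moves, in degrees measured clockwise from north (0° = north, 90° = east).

180°

The pressure-gradient force points toward the east (bearing 090°).
Geostrophic balance: in the Northern Hemisphere the Coriolis force deflects motion to the right, so the geostrophic wind blows 90° to the right of the pressure-gradient force (low pressure on the left).
Rotating 090° by 90° clockwise gives 180° — the wind blows toward the south.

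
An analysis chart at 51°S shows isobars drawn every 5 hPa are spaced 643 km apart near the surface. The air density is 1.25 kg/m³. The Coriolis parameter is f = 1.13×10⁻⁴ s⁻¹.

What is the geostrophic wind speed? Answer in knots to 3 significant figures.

10.7 knots

Pressure gradient: |∂P/∂n| = 500 Pa / 643000 m = 7.78×10⁻⁴ Pa/m
Geostrophic balance (pressure-gradient force = Coriolis force):
V_g = (1/(fρ)) |∂P/∂n| = 7.78×10⁻⁴ / (1.13×10⁻⁴ × 1.25) = 5.51 m/s
Converting: 5.51 m/s × 1.944 = 10.7 knots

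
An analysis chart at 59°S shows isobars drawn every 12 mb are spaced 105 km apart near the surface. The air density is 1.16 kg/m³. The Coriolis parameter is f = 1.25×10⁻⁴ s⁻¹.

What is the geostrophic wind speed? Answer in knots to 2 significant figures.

150 knots

Pressure gradient: |∂P/∂n| = 1200 Pa / 105000 m = 1.14×10⁻² Pa/m
Geostrophic balance (pressure-gradient force = Coriolis force):
V_g = (1/(fρ)) |∂P/∂n| = 1.14×10⁻² / (1.25×10⁻⁴ × 1.16) = 78.8 m/s
Converting: 78.8 m/s × 1.944 = 150 knots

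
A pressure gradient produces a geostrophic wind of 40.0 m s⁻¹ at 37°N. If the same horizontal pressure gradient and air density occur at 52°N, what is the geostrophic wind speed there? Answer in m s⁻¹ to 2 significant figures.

31 m s⁻¹

With the same pressure gradient and density, V_g ∝ 1/f ∝ 1/sin φ.
V₂ = V₁ · sin φ₁ / sin φ₂ = 40.0 × sin 37° / sin 52°
V₂ = 40.0 × 0.6018/0.7880 = 31 m s⁻¹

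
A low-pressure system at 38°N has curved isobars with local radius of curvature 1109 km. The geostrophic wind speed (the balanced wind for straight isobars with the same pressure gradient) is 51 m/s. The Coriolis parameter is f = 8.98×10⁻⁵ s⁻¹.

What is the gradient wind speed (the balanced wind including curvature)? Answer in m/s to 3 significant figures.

Around a low, centrifugal force acts outward with Coriolis, so pressure-gradient force balances both:
(1/ρ)|∂P/∂n| = fV + V²/R  →  V² + fR·V − fR·V_g = 0
With fR = 8.98×10⁻⁵ × 1109×10³ m = 99.6 m/s:
V = [−fR + √((fR)² + 4 fR V_g)]/2 = [−99.6 + √(99.6² + 4×99.6×51)]/2 = 37.1 m/s
Subgeostrophic (V < V_g = 51 m/s), as expected around a low.

37.1 m/s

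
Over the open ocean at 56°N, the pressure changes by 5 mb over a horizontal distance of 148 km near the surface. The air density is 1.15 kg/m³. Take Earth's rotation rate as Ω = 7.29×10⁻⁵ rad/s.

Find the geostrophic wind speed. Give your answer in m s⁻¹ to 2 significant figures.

Coriolis parameter at 56°N:
f = 2Ω sin φ = 2 × 7.29×10⁻⁵ × sin 56° = 1.21×10⁻⁴ s⁻¹
Pressure gradient: |∂P/∂n| = 500 Pa / 148000 m = 3.38×10⁻³ Pa/m
Geostrophic balance (pressure-gradient force = Coriolis force):
V_g = (1/(fρ)) |∂P/∂n| = 3.38×10⁻³ / (1.21×10⁻⁴ × 1.15) = 24.3 m/s

24 m s⁻¹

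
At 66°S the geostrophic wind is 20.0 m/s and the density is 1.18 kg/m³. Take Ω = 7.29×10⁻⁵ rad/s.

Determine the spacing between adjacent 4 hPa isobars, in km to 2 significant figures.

130 km

Coriolis parameter at 66°S:
f = 2Ω sin φ = 2 × 7.29×10⁻⁵ × sin 66° = 1.33×10⁻⁴ s⁻¹
Geostrophic balance rearranged: |∂P/∂n| = f ρ V_g
|∂P/∂n| = 1.33×10⁻⁴ × 1.18 × 20.0 = 3.14×10⁻³ Pa/m
Isobar spacing: Δn = ΔP/|∂P/∂n| = 400 Pa / 3.14×10⁻³ Pa/m = 127251 m ≈ 130 km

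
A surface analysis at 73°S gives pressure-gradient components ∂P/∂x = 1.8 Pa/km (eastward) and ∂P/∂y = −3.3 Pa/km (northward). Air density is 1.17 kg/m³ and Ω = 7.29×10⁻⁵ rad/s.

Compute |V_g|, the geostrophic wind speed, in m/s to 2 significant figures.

Coriolis parameter at 73°S:
f = 2Ω sin φ = 2 × 7.29×10⁻⁵ × sin 73° = 1.39×10⁻⁴ s⁻¹
In the Southern Hemisphere f is negative: f = −1.39×10⁻⁴ s⁻¹.
Component geostrophic relations (x east, y north):
u_g = −(1/(fρ)) ∂P/∂y,  v_g = (1/(fρ)) ∂P/∂x
u_g = −(−3.3×10⁻³)/(−1.39×10⁻⁴ × 1.17) = −20.2 m/s;  v_g = (1.8×10⁻³)/(−1.39×10⁻⁴ × 1.17) = −11.0 m/s
|V_g| = √(u_g² + v_g²) = 23.0 m/s

23 m/s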